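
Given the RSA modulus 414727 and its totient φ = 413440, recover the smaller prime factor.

641

φ(n) = (p−1)(q−1) = n − (p+q) + 1, so p + q = 414727 − 413440 + 1 = 1288.
p and q are the roots of t² − 1288t + 414727 = 0.
Discriminant: 1288² − 4·414727 = 1658944 − 1658908 = 36; √36 = 6.
q = (1288 − 6)/2 = 641, p = (1288 + 6)/2 = 647.
Check: 641 · 647 = 414727.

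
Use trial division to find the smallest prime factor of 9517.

31

9517 is odd.
Digit sum 22, not divisible by 3.
Ends in 7: not divisible by 5.
7: 9517 = 7·1359 + 4
11: 9517 = 11·865 + 2
13: 9517 = 13·732 + 1
17: 9517 = 17·559 + 14
19: 9517 = 19·500 + 17
23: 9517 = 23·413 + 18
29: 9517 = 29·328 + 5
31: 9517 = 31·307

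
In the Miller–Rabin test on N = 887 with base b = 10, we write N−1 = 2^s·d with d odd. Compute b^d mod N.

887 − 1 = 886 = 2^1 · 443, so d = 443.
10^1 ≡ 10 (mod 887)
10^2 ≡ 10^2 = 100 ≡ 100 (mod 887)
10^4 ≡ 100^2 = 10000 ≡ 243 (mod 887)
10^8 ≡ 243^2 = 59049 ≡ 507 (mod 887)
10^16 ≡ 507^2 = 257049 ≡ 706 (mod 887)
10^32 ≡ 706^2 = 498436 ≡ 829 (mod 887)
10^64 ≡ 829^2 = 687241 ≡ 703 (mod 887)
10^128 ≡ 703^2 = 494209 ≡ 150 (mod 887)
10^256 ≡ 150^2 = 22500 ≡ 325 (mod 887)
443 = 256 + 128 + 32 + 16 + 8 + 2 + 1 in binary powers of 2.
So 10^443 ≡ 325 · 150 · 829 · 706 · 507 · 100 · 10 ≡ 886 (mod 887).
Since 10^d ≡ 886 (mod 887), base 10 does not prove 887 composite.

886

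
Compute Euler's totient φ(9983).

Factor: 9983 = 67 · 149.
φ(9983) = (67−1) · (149−1) = 66 · 148 = 9768.

9768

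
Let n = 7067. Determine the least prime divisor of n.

37

7067 is odd.
Digit sum 20, not divisible by 3.
Ends in 7: not divisible by 5.
7: 7067 = 7·1009 + 4
11: 7067 = 11·642 + 5
13: 7067 = 13·543 + 8
17: 7067 = 17·415 + 12
19: 7067 = 19·371 + 18
23: 7067 = 23·307 + 6
29: 7067 = 29·243 + 20
31: 7067 = 31·227 + 30
37: 7067 = 37·191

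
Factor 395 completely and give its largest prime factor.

79

395 = 5 · 79
79 is prime.
So 395 = 5 · 79; the largest prime factor is 79.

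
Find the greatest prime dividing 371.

371 = 7 · 53
53 is prime.
So 371 = 7 · 53; the largest prime factor is 53.

53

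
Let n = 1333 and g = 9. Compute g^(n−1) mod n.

250

9^1 ≡ 9 (mod 1333)
9^2 ≡ 9^2 = 81 ≡ 81 (mod 1333)
9^4 ≡ 81^2 = 6561 ≡ 1229 (mod 1333)
9^8 ≡ 1229^2 = 1510441 ≡ 152 (mod 1333)
9^16 ≡ 152^2 = 23104 ≡ 443 (mod 1333)
9^32 ≡ 443^2 = 196249 ≡ 298 (mod 1333)
9^64 ≡ 298^2 = 88804 ≡ 826 (mod 1333)
9^128 ≡ 826^2 = 682276 ≡ 1113 (mod 1333)
9^256 ≡ 1113^2 = 1238769 ≡ 412 (mod 1333)
9^512 ≡ 412^2 = 169744 ≡ 453 (mod 1333)
9^1024 ≡ 453^2 = 205209 ≡ 1260 (mod 1333)
1332 = 1024 + 256 + 32 + 16 + 4 in binary powers of 2.
So 9^1332 ≡ 1260 · 412 · 298 · 443 · 1229 ≡ 250 (mod 1333).
Since 250 ≠ 1, base 9 is a Fermat witness: 1333 is composite.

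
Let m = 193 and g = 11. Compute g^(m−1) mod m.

1

11^1 ≡ 11 (mod 193)
11^2 ≡ 11^2 = 121 ≡ 121 (mod 193)
11^4 ≡ 121^2 = 14641 ≡ 166 (mod 193)
11^8 ≡ 166^2 = 27556 ≡ 150 (mod 193)
11^16 ≡ 150^2 = 22500 ≡ 112 (mod 193)
11^32 ≡ 112^2 = 12544 ≡ 192 (mod 193)
11^64 ≡ 192^2 = 36864 ≡ 1 (mod 193)
11^128 ≡ 1^2 = 1 ≡ 1 (mod 193)
192 = 128 + 64 in binary powers of 2.
So 11^192 ≡ 1 · 1 ≡ 1 (mod 193).
Since the result is 1, base 11 gives no evidence that 193 is composite.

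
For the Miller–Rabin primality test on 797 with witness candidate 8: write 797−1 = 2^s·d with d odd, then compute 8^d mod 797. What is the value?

797 − 1 = 796 = 2^2 · 199, so d = 199.
8^1 ≡ 8 (mod 797)
8^2 ≡ 8^2 = 64 ≡ 64 (mod 797)
8^4 ≡ 64^2 = 4096 ≡ 111 (mod 797)
8^8 ≡ 111^2 = 12321 ≡ 366 (mod 797)
8^16 ≡ 366^2 = 133956 ≡ 60 (mod 797)
8^32 ≡ 60^2 = 3600 ≡ 412 (mod 797)
8^64 ≡ 412^2 = 169744 ≡ 780 (mod 797)
8^128 ≡ 780^2 = 608400 ≡ 289 (mod 797)
199 = 128 + 64 + 4 + 2 + 1 in binary powers of 2.
So 8^199 ≡ 289 · 780 · 111 · 64 · 8 ≡ 582 (mod 797).
Squaring chain: 582 → 796; reaches −1, so base 8 does not prove 797 composite.

582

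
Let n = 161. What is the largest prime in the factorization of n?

161 = 7 · 23
23 is prime.
So 161 = 7 · 23; the largest prime factor is 23.

23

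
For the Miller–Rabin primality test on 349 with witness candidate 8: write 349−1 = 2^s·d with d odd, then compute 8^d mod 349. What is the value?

349 − 1 = 348 = 2^2 · 87, so d = 87.
8^1 ≡ 8 (mod 349)
8^2 ≡ 8^2 = 64 ≡ 64 (mod 349)
8^4 ≡ 64^2 = 4096 ≡ 257 (mod 349)
8^8 ≡ 257^2 = 66049 ≡ 88 (mod 349)
8^16 ≡ 88^2 = 7744 ≡ 66 (mod 349)
8^32 ≡ 66^2 = 4356 ≡ 168 (mod 349)
8^64 ≡ 168^2 = 28224 ≡ 304 (mod 349)
87 = 64 + 16 + 4 + 2 + 1 in binary powers of 2.
So 8^87 ≡ 304 · 66 · 257 · 64 · 8 ≡ 136 (mod 349).
Squaring chain: 136 → 348; reaches −1, so base 8 does not prove 349 composite.

136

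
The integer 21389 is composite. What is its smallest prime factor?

73

21389 is odd.
Digit sum 23, not divisible by 3.
Ends in 9: not divisible by 5.
7: 21389 = 7·3055 + 4
11: 21389 = 11·1944 + 5
13: 21389 = 13·1645 + 4
17: 21389 = 17·1258 + 3
19: 21389 = 19·1125 + 14
23: 21389 = 23·929 + 22
29: 21389 = 29·737 + 16
31: 21389 = 31·689 + 30
37: 21389 = 37·578 + 3
41: 21389 = 41·521 + 28
43: 21389 = 43·497 + 18
47: 21389 = 47·455 + 4
53: 21389 = 53·403 + 30
59: 21389 = 59·362 + 31
61: 21389 = 61·350 + 39
67: 21389 = 67·319 + 16
71: 21389 = 71·301 + 18
73: 21389 = 73·293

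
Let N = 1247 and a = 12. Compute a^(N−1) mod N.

12^1 ≡ 12 (mod 1247)
12^2 ≡ 12^2 = 144 ≡ 144 (mod 1247)
12^4 ≡ 144^2 = 20736 ≡ 784 (mod 1247)
12^8 ≡ 784^2 = 614656 ≡ 1132 (mod 1247)
12^16 ≡ 1132^2 = 1281424 ≡ 755 (mod 1247)
12^32 ≡ 755^2 = 570025 ≡ 146 (mod 1247)
12^64 ≡ 146^2 = 21316 ≡ 117 (mod 1247)
12^128 ≡ 117^2 = 13689 ≡ 1219 (mod 1247)
12^256 ≡ 1219^2 = 1485961 ≡ 784 (mod 1247)
12^512 ≡ 784^2 = 614656 ≡ 1132 (mod 1247)
12^1024 ≡ 1132^2 = 1281424 ≡ 755 (mod 1247)
1246 = 1024 + 128 + 64 + 16 + 8 + 4 + 2 in binary powers of 2.
So 12^1246 ≡ 755 · 1219 · 117 · 755 · 1132 · 784 · 144 ≡ 608 (mod 1247).
Since 608 ≠ 1, base 12 is a Fermat witness: 1247 is composite.

608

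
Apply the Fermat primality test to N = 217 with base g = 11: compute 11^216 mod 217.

190

11^1 ≡ 11 (mod 217)
11^2 ≡ 11^2 = 121 ≡ 121 (mod 217)
11^4 ≡ 121^2 = 14641 ≡ 102 (mod 217)
11^8 ≡ 102^2 = 10404 ≡ 205 (mod 217)
11^16 ≡ 205^2 = 42025 ≡ 144 (mod 217)
11^32 ≡ 144^2 = 20736 ≡ 121 (mod 217)
11^64 ≡ 121^2 = 14641 ≡ 102 (mod 217)
11^128 ≡ 102^2 = 10404 ≡ 205 (mod 217)
216 = 128 + 64 + 16 + 8 in binary powers of 2.
So 11^216 ≡ 205 · 102 · 144 · 205 ≡ 190 (mod 217).
Since 190 ≠ 1, base 11 is a Fermat witness: 217 is composite.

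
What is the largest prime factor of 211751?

97

211751 = 37 · 5723
5723 = 59 · 97
97 is prime.
So 211751 = 37 · 59 · 97; the largest prime factor is 97.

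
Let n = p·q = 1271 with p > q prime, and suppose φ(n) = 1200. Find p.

φ(n) = (p−1)(q−1) = n − (p+q) + 1, so p + q = 1271 − 1200 + 1 = 72.
p and q are the roots of t² − 72t + 1271 = 0.
Discriminant: 72² − 4·1271 = 5184 − 5084 = 100; √100 = 10.
q = (72 − 10)/2 = 31, p = (72 + 10)/2 = 41.
Check: 31 · 41 = 1271.

41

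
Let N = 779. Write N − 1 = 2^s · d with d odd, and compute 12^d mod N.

768

779 − 1 = 778 = 2^1 · 389, so d = 389.
12^1 ≡ 12 (mod 779)
12^2 ≡ 12^2 = 144 ≡ 144 (mod 779)
12^4 ≡ 144^2 = 20736 ≡ 482 (mod 779)
12^8 ≡ 482^2 = 232324 ≡ 182 (mod 779)
12^16 ≡ 182^2 = 33124 ≡ 406 (mod 779)
12^32 ≡ 406^2 = 164836 ≡ 467 (mod 779)
12^64 ≡ 467^2 = 218089 ≡ 748 (mod 779)
12^128 ≡ 748^2 = 559504 ≡ 182 (mod 779)
12^256 ≡ 182^2 = 33124 ≡ 406 (mod 779)
389 = 256 + 128 + 4 + 1 in binary powers of 2.
So 12^389 ≡ 406 · 182 · 482 · 12 ≡ 768 (mod 779).
Squaring chain: 768; never reaches −1, so base 12 is a Miller–Rabin witness that 779 is composite.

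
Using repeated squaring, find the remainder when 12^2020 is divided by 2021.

12^1 ≡ 12 (mod 2021)
12^2 ≡ 12^2 = 144 ≡ 144 (mod 2021)
12^4 ≡ 144^2 = 20736 ≡ 526 (mod 2021)
12^8 ≡ 526^2 = 276676 ≡ 1820 (mod 2021)
12^16 ≡ 1820^2 = 3312400 ≡ 2002 (mod 2021)
12^32 ≡ 2002^2 = 4008004 ≡ 361 (mod 2021)
12^64 ≡ 361^2 = 130321 ≡ 977 (mod 2021)
12^128 ≡ 977^2 = 954529 ≡ 617 (mod 2021)
12^256 ≡ 617^2 = 380689 ≡ 741 (mod 2021)
12^512 ≡ 741^2 = 549081 ≡ 1390 (mod 2021)
12^1024 ≡ 1390^2 = 1932100 ≡ 24 (mod 2021)
2020 = 1024 + 512 + 256 + 128 + 64 + 32 + 4 in binary powers of 2.
So 12^2020 ≡ 24 · 1390 · 741 · 617 · 977 · 361 · 526 ≡ 397 (mod 2021).
Since 397 ≠ 1, base 12 is a Fermat witness: 2021 is composite.

397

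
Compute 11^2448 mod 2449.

11^1 ≡ 11 (mod 2449)
11^2 ≡ 11^2 = 121 ≡ 121 (mod 2449)
11^4 ≡ 121^2 = 14641 ≡ 2396 (mod 2449)
11^8 ≡ 2396^2 = 5740816 ≡ 360 (mod 2449)
11^16 ≡ 360^2 = 129600 ≡ 2252 (mod 2449)
11^32 ≡ 2252^2 = 5071504 ≡ 2074 (mod 2449)
11^64 ≡ 2074^2 = 4301476 ≡ 1032 (mod 2449)
11^128 ≡ 1032^2 = 1065024 ≡ 2158 (mod 2449)
11^256 ≡ 2158^2 = 4656964 ≡ 1415 (mod 2449)
11^512 ≡ 1415^2 = 2002225 ≡ 1392 (mod 2449)
11^1024 ≡ 1392^2 = 1937664 ≡ 505 (mod 2449)
11^2048 ≡ 505^2 = 255025 ≡ 329 (mod 2449)
2448 = 2048 + 256 + 128 + 16 in binary powers of 2.
So 11^2448 ≡ 329 · 1415 · 2158 · 2252 ≡ 2141 (mod 2449).
Since 2141 ≠ 1, base 11 is a Fermat witness: 2449 is composite.

2141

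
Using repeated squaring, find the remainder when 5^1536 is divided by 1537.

1035

5^1 ≡ 5 (mod 1537)
5^2 ≡ 5^2 = 25 ≡ 25 (mod 1537)
5^4 ≡ 25^2 = 625 ≡ 625 (mod 1537)
5^8 ≡ 625^2 = 390625 ≡ 227 (mod 1537)
5^16 ≡ 227^2 = 51529 ≡ 808 (mod 1537)
5^32 ≡ 808^2 = 652864 ≡ 1176 (mod 1537)
5^64 ≡ 1176^2 = 1382976 ≡ 1213 (mod 1537)
5^128 ≡ 1213^2 = 1471369 ≡ 460 (mod 1537)
5^256 ≡ 460^2 = 211600 ≡ 1031 (mod 1537)
5^512 ≡ 1031^2 = 1062961 ≡ 894 (mod 1537)
5^1024 ≡ 894^2 = 799236 ≡ 1533 (mod 1537)
1536 = 1024 + 512 in binary powers of 2.
So 5^1536 ≡ 1533 · 894 ≡ 1035 (mod 1537).
Since 1035 ≠ 1, base 5 is a Fermat witness: 1537 is composite.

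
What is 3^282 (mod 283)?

3^1 ≡ 3 (mod 283)
3^2 ≡ 3^2 = 9 ≡ 9 (mod 283)
3^4 ≡ 9^2 = 81 ≡ 81 (mod 283)
3^8 ≡ 81^2 = 6561 ≡ 52 (mod 283)
3^16 ≡ 52^2 = 2704 ≡ 157 (mod 283)
3^32 ≡ 157^2 = 24649 ≡ 28 (mod 283)
3^64 ≡ 28^2 = 784 ≡ 218 (mod 283)
3^128 ≡ 218^2 = 47524 ≡ 263 (mod 283)
3^256 ≡ 263^2 = 69169 ≡ 117 (mod 283)
282 = 256 + 16 + 8 + 2 in binary powers of 2.
So 3^282 ≡ 117 · 157 · 52 · 9 ≡ 1 (mod 283).
Since the result is 1, base 3 gives no evidence that 283 is composite.

1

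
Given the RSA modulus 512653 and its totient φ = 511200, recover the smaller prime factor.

φ(n) = (p−1)(q−1) = n − (p+q) + 1, so p + q = 512653 − 511200 + 1 = 1454.
p and q are the roots of t² − 1454t + 512653 = 0.
Discriminant: 1454² − 4·512653 = 2114116 − 2050612 = 63504; √63504 = 252.
q = (1454 − 252)/2 = 601, p = (1454 + 252)/2 = 853.
Check: 601 · 853 = 512653.

601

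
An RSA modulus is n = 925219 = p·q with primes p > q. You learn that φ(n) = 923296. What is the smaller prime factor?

φ(n) = (p−1)(q−1) = n − (p+q) + 1, so p + q = 925219 − 923296 + 1 = 1924.
p and q are the roots of t² − 1924t + 925219 = 0.
Discriminant: 1924² − 4·925219 = 3701776 − 3700876 = 900; √900 = 30.
q = (1924 − 30)/2 = 947, p = (1924 + 30)/2 = 977.
Check: 947 · 977 = 925219.

947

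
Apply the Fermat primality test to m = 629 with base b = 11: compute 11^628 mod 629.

11^1 ≡ 11 (mod 629)
11^2 ≡ 11^2 = 121 ≡ 121 (mod 629)
11^4 ≡ 121^2 = 14641 ≡ 174 (mod 629)
11^8 ≡ 174^2 = 30276 ≡ 84 (mod 629)
11^16 ≡ 84^2 = 7056 ≡ 137 (mod 629)
11^32 ≡ 137^2 = 18769 ≡ 528 (mod 629)
11^64 ≡ 528^2 = 278784 ≡ 137 (mod 629)
11^128 ≡ 137^2 = 18769 ≡ 528 (mod 629)
11^256 ≡ 528^2 = 278784 ≡ 137 (mod 629)
11^512 ≡ 137^2 = 18769 ≡ 528 (mod 629)
628 = 512 + 64 + 32 + 16 + 4 in binary powers of 2.
So 11^628 ≡ 528 · 137 · 528 · 137 · 174 ≡ 174 (mod 629).
Since 174 ≠ 1, base 11 is a Fermat witness: 629 is composite.

174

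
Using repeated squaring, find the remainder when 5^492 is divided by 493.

5^1 ≡ 5 (mod 493)
5^2 ≡ 5^2 = 25 ≡ 25 (mod 493)
5^4 ≡ 25^2 = 625 ≡ 132 (mod 493)
5^8 ≡ 132^2 = 17424 ≡ 169 (mod 493)
5^16 ≡ 169^2 = 28561 ≡ 460 (mod 493)
5^32 ≡ 460^2 = 211600 ≡ 103 (mod 493)
5^64 ≡ 103^2 = 10609 ≡ 256 (mod 493)
5^128 ≡ 256^2 = 65536 ≡ 460 (mod 493)
5^256 ≡ 460^2 = 211600 ≡ 103 (mod 493)
492 = 256 + 128 + 64 + 32 + 8 + 4 in binary powers of 2.
So 5^492 ≡ 103 · 460 · 256 · 103 · 169 · 132 ≡ 344 (mod 493).
Since 344 ≠ 1, base 5 is a Fermat witness: 493 is composite.

344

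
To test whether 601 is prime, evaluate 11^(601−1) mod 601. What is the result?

11^1 ≡ 11 (mod 601)
11^2 ≡ 11^2 = 121 ≡ 121 (mod 601)
11^4 ≡ 121^2 = 14641 ≡ 217 (mod 601)
11^8 ≡ 217^2 = 47089 ≡ 211 (mod 601)
11^16 ≡ 211^2 = 44521 ≡ 47 (mod 601)
11^32 ≡ 47^2 = 2209 ≡ 406 (mod 601)
11^64 ≡ 406^2 = 164836 ≡ 162 (mod 601)
11^128 ≡ 162^2 = 26244 ≡ 401 (mod 601)
11^256 ≡ 401^2 = 160801 ≡ 334 (mod 601)
11^512 ≡ 334^2 = 111556 ≡ 371 (mod 601)
600 = 512 + 64 + 16 + 8 in binary powers of 2.
So 11^600 ≡ 371 · 162 · 47 · 211 ≡ 1 (mod 601).
Since the result is 1, base 11 gives no evidence that 601 is composite.

1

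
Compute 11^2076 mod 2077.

283

11^1 ≡ 11 (mod 2077)
11^2 ≡ 11^2 = 121 ≡ 121 (mod 2077)
11^4 ≡ 121^2 = 14641 ≡ 102 (mod 2077)
11^8 ≡ 102^2 = 10404 ≡ 19 (mod 2077)
11^16 ≡ 19^2 = 361 ≡ 361 (mod 2077)
11^32 ≡ 361^2 = 130321 ≡ 1547 (mod 2077)
11^64 ≡ 1547^2 = 2393209 ≡ 505 (mod 2077)
11^128 ≡ 505^2 = 255025 ≡ 1631 (mod 2077)
11^256 ≡ 1631^2 = 2660161 ≡ 1601 (mod 2077)
11^512 ≡ 1601^2 = 2563201 ≡ 183 (mod 2077)
11^1024 ≡ 183^2 = 33489 ≡ 257 (mod 2077)
11^2048 ≡ 257^2 = 66049 ≡ 1662 (mod 2077)
2076 = 2048 + 16 + 8 + 4 in binary powers of 2.
So 11^2076 ≡ 1662 · 361 · 19 · 102 ≡ 283 (mod 2077).
Since 283 ≠ 1, base 11 is a Fermat witness: 2077 is composite.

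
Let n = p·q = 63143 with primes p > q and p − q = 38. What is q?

Since p = q + 38, we have 63143 = q(q + 38), so q² + 38q − 63143 = 0.
Discriminant: 38² + 4·63143 = 1444 + 252572 = 254016; √254016 = 504.
q = (−38 + 504)/2 = 233, and p = q + 38 = 271.
Check: 233 · 271 = 63143.

233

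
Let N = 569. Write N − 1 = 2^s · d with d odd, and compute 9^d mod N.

569 − 1 = 568 = 2^3 · 71, so d = 71.
9^1 ≡ 9 (mod 569)
9^2 ≡ 9^2 = 81 ≡ 81 (mod 569)
9^4 ≡ 81^2 = 6561 ≡ 302 (mod 569)
9^8 ≡ 302^2 = 91204 ≡ 164 (mod 569)
9^16 ≡ 164^2 = 26896 ≡ 153 (mod 569)
9^32 ≡ 153^2 = 23409 ≡ 80 (mod 569)
9^64 ≡ 80^2 = 6400 ≡ 141 (mod 569)
71 = 64 + 4 + 2 + 1 in binary powers of 2.
So 9^71 ≡ 141 · 302 · 81 · 9 ≡ 483 (mod 569).
Squaring chain: 483 → 568 → 1; reaches −1, so base 9 does not prove 569 composite.

483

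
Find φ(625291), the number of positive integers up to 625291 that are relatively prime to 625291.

600000

Factor: 625291 = 41 · 101 · 151.
φ(625291) = (41−1) · (101−1) · (151−1) = 40 · 100 · 150 = 600000.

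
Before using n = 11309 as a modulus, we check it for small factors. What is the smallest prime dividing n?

11309 is odd.
Digit sum 14, not divisible by 3.
Ends in 9: not divisible by 5.
7: 11309 = 7·1615 + 4
11: 11309 = 11·1028 + 1
13: 11309 = 13·869 + 12
17: 11309 = 17·665 + 4
19: 11309 = 19·595 + 4
23: 11309 = 23·491 + 16
29: 11309 = 29·389 + 28
31: 11309 = 31·364 + 25
37: 11309 = 37·305 + 24
41: 11309 = 41·275 + 34
43: 11309 = 43·263

43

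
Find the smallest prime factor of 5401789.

5401789 is odd.
Digit sum 34, not divisible by 3.
Ends in 9: not divisible by 5.
7: 5401789 = 7·771684 + 1
11: 5401789 = 11·491071 + 8
13: 5401789 = 13·415522 + 3
17: 5401789 = 17·317752 + 5
19: 5401789 = 19·284304 + 13
23: 5401789 = 23·234860 + 9
29: 5401789 = 29·186268 + 17
31: 5401789 = 31·174251 + 8
37: 5401789 = 37·145994 + 11
41: 5401789 = 41·131750 + 39
43: 5401789 = 43·125623

43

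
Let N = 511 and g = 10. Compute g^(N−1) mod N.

484

10^1 ≡ 10 (mod 511)
10^2 ≡ 10^2 = 100 ≡ 100 (mod 511)
10^4 ≡ 100^2 = 10000 ≡ 291 (mod 511)
10^8 ≡ 291^2 = 84681 ≡ 366 (mod 511)
10^16 ≡ 366^2 = 133956 ≡ 74 (mod 511)
10^32 ≡ 74^2 = 5476 ≡ 366 (mod 511)
10^64 ≡ 366^2 = 133956 ≡ 74 (mod 511)
10^128 ≡ 74^2 = 5476 ≡ 366 (mod 511)
10^256 ≡ 366^2 = 133956 ≡ 74 (mod 511)
510 = 256 + 128 + 64 + 32 + 16 + 8 + 4 + 2 in binary powers of 2.
So 10^510 ≡ 74 · 366 · 74 · 366 · 74 · 366 · 291 · 100 ≡ 484 (mod 511).
Since 484 ≠ 1, base 10 is a Fermat witness: 511 is composite.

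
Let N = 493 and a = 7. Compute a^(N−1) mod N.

455

7^1 ≡ 7 (mod 493)
7^2 ≡ 7^2 = 49 ≡ 49 (mod 493)
7^4 ≡ 49^2 = 2401 ≡ 429 (mod 493)
7^8 ≡ 429^2 = 184041 ≡ 152 (mod 493)
7^16 ≡ 152^2 = 23104 ≡ 426 (mod 493)
7^32 ≡ 426^2 = 181476 ≡ 52 (mod 493)
7^64 ≡ 52^2 = 2704 ≡ 239 (mod 493)
7^128 ≡ 239^2 = 57121 ≡ 426 (mod 493)
7^256 ≡ 426^2 = 181476 ≡ 52 (mod 493)
492 = 256 + 128 + 64 + 32 + 8 + 4 in binary powers of 2.
So 7^492 ≡ 52 · 426 · 239 · 52 · 152 · 429 ≡ 455 (mod 493).
Since 455 ≠ 1, base 7 is a Fermat witness: 493 is composite.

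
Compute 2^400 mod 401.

1

2^1 ≡ 2 (mod 401)
2^2 ≡ 2^2 = 4 ≡ 4 (mod 401)
2^4 ≡ 4^2 = 16 ≡ 16 (mod 401)
2^8 ≡ 16^2 = 256 ≡ 256 (mod 401)
2^16 ≡ 256^2 = 65536 ≡ 173 (mod 401)
2^32 ≡ 173^2 = 29929 ≡ 255 (mod 401)
2^64 ≡ 255^2 = 65025 ≡ 63 (mod 401)
2^128 ≡ 63^2 = 3969 ≡ 360 (mod 401)
2^256 ≡ 360^2 = 129600 ≡ 77 (mod 401)
400 = 256 + 128 + 16 in binary powers of 2.
So 2^400 ≡ 77 · 360 · 173 ≡ 1 (mod 401).
Since the result is 1, base 2 gives no evidence that 401 is composite.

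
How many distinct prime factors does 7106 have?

7106 = 2 · 3553
3553 = 11 · 323
323 = 17 · 19
7106 = 2 · 11 · 17 · 19, which has 4 distinct prime factors.

4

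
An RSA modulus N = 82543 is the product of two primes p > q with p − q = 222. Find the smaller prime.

197

Since p = q + 222, we have 82543 = q(q + 222), so q² + 222q − 82543 = 0.
Discriminant: 222² + 4·82543 = 49284 + 330172 = 379456; √379456 = 616.
q = (−222 + 616)/2 = 197, and p = q + 222 = 419.
Check: 197 · 419 = 82543.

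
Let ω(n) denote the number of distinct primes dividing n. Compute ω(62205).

5

62205 = 3 · 20735
20735 = 5 · 4147
4147 = 11 · 377
377 = 13 · 29
62205 = 3 · 5 · 11 · 13 · 29, which has 5 distinct prime factors.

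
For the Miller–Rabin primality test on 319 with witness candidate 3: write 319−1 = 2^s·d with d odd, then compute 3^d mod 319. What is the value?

319 − 1 = 318 = 2^1 · 159, so d = 159.
3^1 ≡ 3 (mod 319)
3^2 ≡ 3^2 = 9 ≡ 9 (mod 319)
3^4 ≡ 9^2 = 81 ≡ 81 (mod 319)
3^8 ≡ 81^2 = 6561 ≡ 181 (mod 319)
3^16 ≡ 181^2 = 32761 ≡ 223 (mod 319)
3^32 ≡ 223^2 = 49729 ≡ 284 (mod 319)
3^64 ≡ 284^2 = 80656 ≡ 268 (mod 319)
3^128 ≡ 268^2 = 71824 ≡ 49 (mod 319)
159 = 128 + 16 + 8 + 4 + 2 + 1 in binary powers of 2.
So 3^159 ≡ 49 · 223 · 181 · 81 · 9 · 3 ≡ 279 (mod 319).
Squaring chain: 279; never reaches −1, so base 3 is a Miller–Rabin witness that 319 is composite.

279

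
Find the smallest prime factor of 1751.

17

1751 is odd.
Digit sum 14, not divisible by 3.
Ends in 1: not divisible by 5.
7: 1751 = 7·250 + 1
11: 1751 = 11·159 + 2
13: 1751 = 13·134 + 9
17: 1751 = 17·103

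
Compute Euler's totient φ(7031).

6864

Factor: 7031 = 79 · 89.
φ(7031) = (79−1) · (89−1) = 78 · 88 = 6864.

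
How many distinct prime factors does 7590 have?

5

7590 = 2 · 3795
3795 = 3 · 1265
1265 = 5 · 253
253 = 11 · 23
7590 = 2 · 3 · 5 · 11 · 23, which has 5 distinct prime factors.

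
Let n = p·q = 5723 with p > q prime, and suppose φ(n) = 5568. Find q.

59

φ(n) = (p−1)(q−1) = n − (p+q) + 1, so p + q = 5723 − 5568 + 1 = 156.
p and q are the roots of t² − 156t + 5723 = 0.
Discriminant: 156² − 4·5723 = 24336 − 22892 = 1444; √1444 = 38.
q = (156 − 38)/2 = 59, p = (156 + 38)/2 = 97.
Check: 59 · 97 = 5723.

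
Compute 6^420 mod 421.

1

6^1 ≡ 6 (mod 421)
6^2 ≡ 6^2 = 36 ≡ 36 (mod 421)
6^4 ≡ 36^2 = 1296 ≡ 33 (mod 421)
6^8 ≡ 33^2 = 1089 ≡ 247 (mod 421)
6^16 ≡ 247^2 = 61009 ≡ 385 (mod 421)
6^32 ≡ 385^2 = 148225 ≡ 33 (mod 421)
6^64 ≡ 33^2 = 1089 ≡ 247 (mod 421)
6^128 ≡ 247^2 = 61009 ≡ 385 (mod 421)
6^256 ≡ 385^2 = 148225 ≡ 33 (mod 421)
420 = 256 + 128 + 32 + 4 in binary powers of 2.
So 6^420 ≡ 33 · 385 · 33 · 33 ≡ 1 (mod 421).
Since the result is 1, base 6 gives no evidence that 421 is composite.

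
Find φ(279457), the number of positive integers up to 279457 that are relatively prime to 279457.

Factor: 279457 = 43 · 67 · 97.
φ(279457) = (43−1) · (67−1) · (97−1) = 42 · 66 · 96 = 266112.

266112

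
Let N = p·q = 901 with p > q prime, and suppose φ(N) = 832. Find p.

φ(n) = (p−1)(q−1) = n − (p+q) + 1, so p + q = 901 − 832 + 1 = 70.
p and q are the roots of t² − 70t + 901 = 0.
Discriminant: 70² − 4·901 = 4900 − 3604 = 1296; √1296 = 36.
q = (70 − 36)/2 = 17, p = (70 + 36)/2 = 53.
Check: 17 · 53 = 901.

53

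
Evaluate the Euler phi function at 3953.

Factor: 3953 = 59 · 67.
φ(3953) = (59−1) · (67−1) = 58 · 66 = 3828.

3828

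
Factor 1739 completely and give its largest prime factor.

47

1739 = 37 · 47
47 is prime.
So 1739 = 37 · 47; the largest prime factor is 47.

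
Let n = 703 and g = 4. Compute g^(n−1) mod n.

1

4^1 ≡ 4 (mod 703)
4^2 ≡ 4^2 = 16 ≡ 16 (mod 703)
4^4 ≡ 16^2 = 256 ≡ 256 (mod 703)
4^8 ≡ 256^2 = 65536 ≡ 157 (mod 703)
4^16 ≡ 157^2 = 24649 ≡ 44 (mod 703)
4^32 ≡ 44^2 = 1936 ≡ 530 (mod 703)
4^64 ≡ 530^2 = 280900 ≡ 403 (mod 703)
4^128 ≡ 403^2 = 162409 ≡ 16 (mod 703)
4^256 ≡ 16^2 = 256 ≡ 256 (mod 703)
4^512 ≡ 256^2 = 65536 ≡ 157 (mod 703)
702 = 512 + 128 + 32 + 16 + 8 + 4 + 2 in binary powers of 2.
So 4^702 ≡ 157 · 16 · 530 · 44 · 157 · 256 · 16 ≡ 1 (mod 703).
Since the result is 1, base 4 gives no evidence that 703 is composite.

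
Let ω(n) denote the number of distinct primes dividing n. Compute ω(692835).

692835 = 3 · 230945
230945 = 5 · 46189
46189 = 11 · 4199
4199 = 13 · 323
323 = 17 · 19
692835 = 3 · 5 · 11 · 13 · 17 · 19, which has 6 distinct prime factors.

6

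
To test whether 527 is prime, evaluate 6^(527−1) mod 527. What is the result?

366

6^1 ≡ 6 (mod 527)
6^2 ≡ 6^2 = 36 ≡ 36 (mod 527)
6^4 ≡ 36^2 = 1296 ≡ 242 (mod 527)
6^8 ≡ 242^2 = 58564 ≡ 67 (mod 527)
6^16 ≡ 67^2 = 4489 ≡ 273 (mod 527)
6^32 ≡ 273^2 = 74529 ≡ 222 (mod 527)
6^64 ≡ 222^2 = 49284 ≡ 273 (mod 527)
6^128 ≡ 273^2 = 74529 ≡ 222 (mod 527)
6^256 ≡ 222^2 = 49284 ≡ 273 (mod 527)
6^512 ≡ 273^2 = 74529 ≡ 222 (mod 527)
526 = 512 + 8 + 4 + 2 in binary powers of 2.
So 6^526 ≡ 222 · 67 · 242 · 36 ≡ 366 (mod 527).
Since 366 ≠ 1, base 6 is a Fermat witness: 527 is composite.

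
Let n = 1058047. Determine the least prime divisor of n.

1058047 is odd.
Digit sum 25, not divisible by 3.
Ends in 7: not divisible by 5.
7: 1058047 = 7·151149 + 4
11: 1058047 = 11·96186 + 1
13: 1058047 = 13·81388 + 3
17: 1058047 = 17·62238 + 1
19: 1058047 = 19·55686 + 13
23: 1058047 = 23·46002 + 1
29: 1058047 = 29·36484 + 11
31: 1058047 = 31·34130 + 17
37: 1058047 = 37·28595 + 32
41: 1058047 = 41·25806 + 1
43: 1058047 = 43·24605 + 32
47: 1058047 = 47·22511 + 30
53: 1058047 = 53·19963 + 8
59: 1058047 = 59·17933

59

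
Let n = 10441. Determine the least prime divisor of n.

53

10441 is odd.
Digit sum 10, not divisible by 3.
Ends in 1: not divisible by 5.
7: 10441 = 7·1491 + 4
11: 10441 = 11·949 + 2
13: 10441 = 13·803 + 2
17: 10441 = 17·614 + 3
19: 10441 = 19·549 + 10
23: 10441 = 23·453 + 22
29: 10441 = 29·360 + 1
31: 10441 = 31·336 + 25
37: 10441 = 37·282 + 7
41: 10441 = 41·254 + 27
43: 10441 = 43·242 + 35
47: 10441 = 47·222 + 7
53: 10441 = 53·197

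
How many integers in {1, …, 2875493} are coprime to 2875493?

2815200

Factor: 2875493 = 137 · 139 · 151.
φ(2875493) = (137−1) · (139−1) · (151−1) = 136 · 138 · 150 = 2815200.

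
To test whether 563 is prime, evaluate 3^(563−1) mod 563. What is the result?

3^1 ≡ 3 (mod 563)
3^2 ≡ 3^2 = 9 ≡ 9 (mod 563)
3^4 ≡ 9^2 = 81 ≡ 81 (mod 563)
3^8 ≡ 81^2 = 6561 ≡ 368 (mod 563)
3^16 ≡ 368^2 = 135424 ≡ 304 (mod 563)
3^32 ≡ 304^2 = 92416 ≡ 84 (mod 563)
3^64 ≡ 84^2 = 7056 ≡ 300 (mod 563)
3^128 ≡ 300^2 = 90000 ≡ 483 (mod 563)
3^256 ≡ 483^2 = 233289 ≡ 207 (mod 563)
3^512 ≡ 207^2 = 42849 ≡ 61 (mod 563)
562 = 512 + 32 + 16 + 2 in binary powers of 2.
So 3^562 ≡ 61 · 84 · 304 · 9 ≡ 1 (mod 563).
Since the result is 1, base 3 gives no evidence that 563 is composite.

1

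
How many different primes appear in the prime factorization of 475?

2

475 = 5^2 · 19
475 = 5^2 · 19, which has 2 distinct prime factors.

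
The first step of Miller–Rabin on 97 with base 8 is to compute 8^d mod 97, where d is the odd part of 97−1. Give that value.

27

97 − 1 = 96 = 2^5 · 3, so d = 3.
8^1 ≡ 8 (mod 97)
8^2 ≡ 8^2 = 64 ≡ 64 (mod 97)
3 = 2 + 1 in binary powers of 2.
So 8^3 ≡ 64 · 8 ≡ 27 (mod 97).
Squaring chain: 27 → 50 → 75 → 96 → 1; reaches −1, so base 8 does not prove 97 composite.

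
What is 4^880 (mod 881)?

4^1 ≡ 4 (mod 881)
4^2 ≡ 4^2 = 16 ≡ 16 (mod 881)
4^4 ≡ 16^2 = 256 ≡ 256 (mod 881)
4^8 ≡ 256^2 = 65536 ≡ 342 (mod 881)
4^16 ≡ 342^2 = 116964 ≡ 672 (mod 881)
4^32 ≡ 672^2 = 451584 ≡ 512 (mod 881)
4^64 ≡ 512^2 = 262144 ≡ 487 (mod 881)
4^128 ≡ 487^2 = 237169 ≡ 180 (mod 881)
4^256 ≡ 180^2 = 32400 ≡ 684 (mod 881)
4^512 ≡ 684^2 = 467856 ≡ 45 (mod 881)
880 = 512 + 256 + 64 + 32 + 16 in binary powers of 2.
So 4^880 ≡ 45 · 684 · 487 · 512 · 672 ≡ 1 (mod 881).
Since the result is 1, base 4 gives no evidence that 881 is composite.

1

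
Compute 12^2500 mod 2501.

12^1 ≡ 12 (mod 2501)
12^2 ≡ 12^2 = 144 ≡ 144 (mod 2501)
12^4 ≡ 144^2 = 20736 ≡ 728 (mod 2501)
12^8 ≡ 728^2 = 529984 ≡ 2273 (mod 2501)
12^16 ≡ 2273^2 = 5166529 ≡ 1964 (mod 2501)
12^32 ≡ 1964^2 = 3857296 ≡ 754 (mod 2501)
12^64 ≡ 754^2 = 568516 ≡ 789 (mod 2501)
12^128 ≡ 789^2 = 622521 ≡ 2273 (mod 2501)
12^256 ≡ 2273^2 = 5166529 ≡ 1964 (mod 2501)
12^512 ≡ 1964^2 = 3857296 ≡ 754 (mod 2501)
12^1024 ≡ 754^2 = 568516 ≡ 789 (mod 2501)
12^2048 ≡ 789^2 = 622521 ≡ 2273 (mod 2501)
2500 = 2048 + 256 + 128 + 64 + 4 in binary powers of 2.
So 12^2500 ≡ 2273 · 1964 · 2273 · 789 · 728 ≡ 901 (mod 2501).
Since 901 ≠ 1, base 12 is a Fermat witness: 2501 is composite.

901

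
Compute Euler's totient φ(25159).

Factor: 25159 = 139 · 181.
φ(25159) = (139−1) · (181−1) = 138 · 180 = 24840.

24840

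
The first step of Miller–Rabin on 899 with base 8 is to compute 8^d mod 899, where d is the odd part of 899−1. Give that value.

66

899 − 1 = 898 = 2^1 · 449, so d = 449.
8^1 ≡ 8 (mod 899)
8^2 ≡ 8^2 = 64 ≡ 64 (mod 899)
8^4 ≡ 64^2 = 4096 ≡ 500 (mod 899)
8^8 ≡ 500^2 = 250000 ≡ 78 (mod 899)
8^16 ≡ 78^2 = 6084 ≡ 690 (mod 899)
8^32 ≡ 690^2 = 476100 ≡ 529 (mod 899)
8^64 ≡ 529^2 = 279841 ≡ 252 (mod 899)
8^128 ≡ 252^2 = 63504 ≡ 574 (mod 899)
8^256 ≡ 574^2 = 329476 ≡ 442 (mod 899)
449 = 256 + 128 + 64 + 1 in binary powers of 2.
So 8^449 ≡ 442 · 574 · 252 · 8 ≡ 66 (mod 899).
Squaring chain: 66; never reaches −1, so base 8 is a Miller–Rabin witness that 899 is composite.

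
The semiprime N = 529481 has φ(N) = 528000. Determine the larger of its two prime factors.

881

φ(n) = (p−1)(q−1) = n − (p+q) + 1, so p + q = 529481 − 528000 + 1 = 1482.
p and q are the roots of t² − 1482t + 529481 = 0.
Discriminant: 1482² − 4·529481 = 2196324 − 2117924 = 78400; √78400 = 280.
q = (1482 − 280)/2 = 601, p = (1482 + 280)/2 = 881.
Check: 601 · 881 = 529481.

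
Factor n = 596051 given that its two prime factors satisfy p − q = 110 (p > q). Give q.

Since p = q + 110, we have 596051 = q(q + 110), so q² + 110q − 596051 = 0.
Discriminant: 110² + 4·596051 = 12100 + 2384204 = 2396304; √2396304 = 1548.
q = (−110 + 1548)/2 = 719, and p = q + 110 = 829.
Check: 719 · 829 = 596051.

719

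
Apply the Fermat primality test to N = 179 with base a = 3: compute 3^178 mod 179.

3^1 ≡ 3 (mod 179)
3^2 ≡ 3^2 = 9 ≡ 9 (mod 179)
3^4 ≡ 9^2 = 81 ≡ 81 (mod 179)
3^8 ≡ 81^2 = 6561 ≡ 117 (mod 179)
3^16 ≡ 117^2 = 13689 ≡ 85 (mod 179)
3^32 ≡ 85^2 = 7225 ≡ 65 (mod 179)
3^64 ≡ 65^2 = 4225 ≡ 108 (mod 179)
3^128 ≡ 108^2 = 11664 ≡ 29 (mod 179)
178 = 128 + 32 + 16 + 2 in binary powers of 2.
So 3^178 ≡ 29 · 65 · 85 · 9 ≡ 1 (mod 179).
Since the result is 1, base 3 gives no evidence that 179 is composite.

1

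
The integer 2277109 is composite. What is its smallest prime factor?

2277109 is odd.
Digit sum 28, not divisible by 3.
Ends in 9: not divisible by 5.
7: 2277109 = 7·325301 + 2
11: 2277109 = 11·207009 + 10
13: 2277109 = 13·175162 + 3
17: 2277109 = 17·133947 + 10
19: 2277109 = 19·119847 + 16
23: 2277109 = 23·99004 + 17
29: 2277109 = 29·78521

29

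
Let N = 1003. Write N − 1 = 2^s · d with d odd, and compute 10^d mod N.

1003 − 1 = 1002 = 2^1 · 501, so d = 501.
10^1 ≡ 10 (mod 1003)
10^2 ≡ 10^2 = 100 ≡ 100 (mod 1003)
10^4 ≡ 100^2 = 10000 ≡ 973 (mod 1003)
10^8 ≡ 973^2 = 946729 ≡ 900 (mod 1003)
10^16 ≡ 900^2 = 810000 ≡ 579 (mod 1003)
10^32 ≡ 579^2 = 335241 ≡ 239 (mod 1003)
10^64 ≡ 239^2 = 57121 ≡ 953 (mod 1003)
10^128 ≡ 953^2 = 908209 ≡ 494 (mod 1003)
10^256 ≡ 494^2 = 244036 ≡ 307 (mod 1003)
501 = 256 + 128 + 64 + 32 + 16 + 4 + 1 in binary powers of 2.
So 10^501 ≡ 307 · 494 · 953 · 239 · 579 · 973 · 10 ≡ 516 (mod 1003).
Squaring chain: 516; never reaches −1, so base 10 is a Miller–Rabin witness that 1003 is composite.

516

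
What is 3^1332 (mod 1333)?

3^1 ≡ 3 (mod 1333)
3^2 ≡ 3^2 = 9 ≡ 9 (mod 1333)
3^4 ≡ 9^2 = 81 ≡ 81 (mod 1333)
3^8 ≡ 81^2 = 6561 ≡ 1229 (mod 1333)
3^16 ≡ 1229^2 = 1510441 ≡ 152 (mod 1333)
3^32 ≡ 152^2 = 23104 ≡ 443 (mod 1333)
3^64 ≡ 443^2 = 196249 ≡ 298 (mod 1333)
3^128 ≡ 298^2 = 88804 ≡ 826 (mod 1333)
3^256 ≡ 826^2 = 682276 ≡ 1113 (mod 1333)
3^512 ≡ 1113^2 = 1238769 ≡ 412 (mod 1333)
3^1024 ≡ 412^2 = 169744 ≡ 453 (mod 1333)
1332 = 1024 + 256 + 32 + 16 + 4 in binary powers of 2.
So 3^1332 ≡ 453 · 1113 · 443 · 152 · 81 ≡ 1000 (mod 1333).
Since 1000 ≠ 1, base 3 is a Fermat witness: 1333 is composite.

1000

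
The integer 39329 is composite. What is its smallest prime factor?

39329 is odd.
Digit sum 26, not divisible by 3.
Ends in 9: not divisible by 5.
7: 39329 = 7·5618 + 3
11: 39329 = 11·3575 + 4
13: 39329 = 13·3025 + 4
17: 39329 = 17·2313 + 8
19: 39329 = 19·2069 + 18
23: 39329 = 23·1709 + 22
29: 39329 = 29·1356 + 5
31: 39329 = 31·1268 + 21
37: 39329 = 37·1062 + 35
41: 39329 = 41·959 + 10
43: 39329 = 43·914 + 27
47: 39329 = 47·836 + 37
53: 39329 = 53·742 + 3
59: 39329 = 59·666 + 35
61: 39329 = 61·644 + 45
67: 39329 = 67·587

67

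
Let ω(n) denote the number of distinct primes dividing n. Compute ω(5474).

5474 = 2 · 2737
2737 = 7 · 391
391 = 17 · 23
5474 = 2 · 7 · 17 · 23, which has 4 distinct prime factors.

4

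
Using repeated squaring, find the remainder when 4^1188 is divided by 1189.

223

4^1 ≡ 4 (mod 1189)
4^2 ≡ 4^2 = 16 ≡ 16 (mod 1189)
4^4 ≡ 16^2 = 256 ≡ 256 (mod 1189)
4^8 ≡ 256^2 = 65536 ≡ 141 (mod 1189)
4^16 ≡ 141^2 = 19881 ≡ 857 (mod 1189)
4^32 ≡ 857^2 = 734449 ≡ 836 (mod 1189)
4^64 ≡ 836^2 = 698896 ≡ 953 (mod 1189)
4^128 ≡ 953^2 = 908209 ≡ 1002 (mod 1189)
4^256 ≡ 1002^2 = 1004004 ≡ 488 (mod 1189)
4^512 ≡ 488^2 = 238144 ≡ 344 (mod 1189)
4^1024 ≡ 344^2 = 118336 ≡ 625 (mod 1189)
1188 = 1024 + 128 + 32 + 4 in binary powers of 2.
So 4^1188 ≡ 625 · 1002 · 836 · 256 ≡ 223 (mod 1189).
Since 223 ≠ 1, base 4 is a Fermat witness: 1189 is composite.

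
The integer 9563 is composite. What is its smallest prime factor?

73

9563 is odd.
Digit sum 23, not divisible by 3.
Ends in 3: not divisible by 5.
7: 9563 = 7·1366 + 1
11: 9563 = 11·869 + 4
13: 9563 = 13·735 + 8
17: 9563 = 17·562 + 9
19: 9563 = 19·503 + 6
23: 9563 = 23·415 + 18
29: 9563 = 29·329 + 22
31: 9563 = 31·308 + 15
37: 9563 = 37·258 + 17
41: 9563 = 41·233 + 10
43: 9563 = 43·222 + 17
47: 9563 = 47·203 + 22
53: 9563 = 53·180 + 23
59: 9563 = 59·162 + 5
61: 9563 = 61·156 + 47
67: 9563 = 67·142 + 49
71: 9563 = 71·134 + 49
73: 9563 = 73·131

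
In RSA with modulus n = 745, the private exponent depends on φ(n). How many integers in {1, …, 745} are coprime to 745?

592

Factor: 745 = 5 · 149.
φ(745) = (5−1) · (149−1) = 4 · 148 = 592.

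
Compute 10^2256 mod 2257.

1925

10^1 ≡ 10 (mod 2257)
10^2 ≡ 10^2 = 100 ≡ 100 (mod 2257)
10^4 ≡ 100^2 = 10000 ≡ 972 (mod 2257)
10^8 ≡ 972^2 = 944784 ≡ 1358 (mod 2257)
10^16 ≡ 1358^2 = 1844164 ≡ 195 (mod 2257)
10^32 ≡ 195^2 = 38025 ≡ 1913 (mod 2257)
10^64 ≡ 1913^2 = 3659569 ≡ 972 (mod 2257)
10^128 ≡ 972^2 = 944784 ≡ 1358 (mod 2257)
10^256 ≡ 1358^2 = 1844164 ≡ 195 (mod 2257)
10^512 ≡ 195^2 = 38025 ≡ 1913 (mod 2257)
10^1024 ≡ 1913^2 = 3659569 ≡ 972 (mod 2257)
10^2048 ≡ 972^2 = 944784 ≡ 1358 (mod 2257)
2256 = 2048 + 128 + 64 + 16 in binary powers of 2.
So 10^2256 ≡ 1358 · 1358 · 972 · 195 ≡ 1925 (mod 2257).
Since 1925 ≠ 1, base 10 is a Fermat witness: 2257 is composite.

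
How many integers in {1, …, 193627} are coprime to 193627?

163944

Factor: 193627 = 7 · 139 · 199.
φ(193627) = (7−1) · (139−1) · (199−1) = 6 · 138 · 198 = 163944.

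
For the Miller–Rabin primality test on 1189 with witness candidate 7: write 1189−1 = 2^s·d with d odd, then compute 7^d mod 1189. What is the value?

604

1189 − 1 = 1188 = 2^2 · 297, so d = 297.
7^1 ≡ 7 (mod 1189)
7^2 ≡ 7^2 = 49 ≡ 49 (mod 1189)
7^4 ≡ 49^2 = 2401 ≡ 23 (mod 1189)
7^8 ≡ 23^2 = 529 ≡ 529 (mod 1189)
7^16 ≡ 529^2 = 279841 ≡ 426 (mod 1189)
7^32 ≡ 426^2 = 181476 ≡ 748 (mod 1189)
7^64 ≡ 748^2 = 559504 ≡ 674 (mod 1189)
7^128 ≡ 674^2 = 454276 ≡ 78 (mod 1189)
7^256 ≡ 78^2 = 6084 ≡ 139 (mod 1189)
297 = 256 + 32 + 8 + 1 in binary powers of 2.
So 7^297 ≡ 139 · 748 · 529 · 7 ≡ 604 (mod 1189).
Squaring chain: 604 → 982; never reaches −1, so base 7 is a Miller–Rabin witness that 1189 is composite.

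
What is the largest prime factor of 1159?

61

1159 = 19 · 61
61 is prime.
So 1159 = 19 · 61; the largest prime factor is 61.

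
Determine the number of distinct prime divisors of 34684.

4

34684 = 2^2 · 8671
8671 = 13 · 667
667 = 23 · 29
34684 = 2^2 · 13 · 23 · 29, which has 4 distinct prime factors.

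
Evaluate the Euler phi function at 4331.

Factor: 4331 = 61 · 71.
φ(4331) = (61−1) · (71−1) = 60 · 70 = 4200.

4200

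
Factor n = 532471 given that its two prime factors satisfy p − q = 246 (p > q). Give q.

617

Since p = q + 246, we have 532471 = q(q + 246), so q² + 246q − 532471 = 0.
Discriminant: 246² + 4·532471 = 60516 + 2129884 = 2190400; √2190400 = 1480.
q = (−246 + 1480)/2 = 617, and p = q + 246 = 863.
Check: 617 · 863 = 532471.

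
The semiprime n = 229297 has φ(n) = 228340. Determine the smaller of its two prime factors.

φ(n) = (p−1)(q−1) = n − (p+q) + 1, so p + q = 229297 − 228340 + 1 = 958.
p and q are the roots of t² − 958t + 229297 = 0.
Discriminant: 958² − 4·229297 = 917764 − 917188 = 576; √576 = 24.
q = (958 − 24)/2 = 467, p = (958 + 24)/2 = 491.
Check: 467 · 491 = 229297.

467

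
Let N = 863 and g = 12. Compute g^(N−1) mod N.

1

12^1 ≡ 12 (mod 863)
12^2 ≡ 12^2 = 144 ≡ 144 (mod 863)
12^4 ≡ 144^2 = 20736 ≡ 24 (mod 863)
12^8 ≡ 24^2 = 576 ≡ 576 (mod 863)
12^16 ≡ 576^2 = 331776 ≡ 384 (mod 863)
12^32 ≡ 384^2 = 147456 ≡ 746 (mod 863)
12^64 ≡ 746^2 = 556516 ≡ 744 (mod 863)
12^128 ≡ 744^2 = 553536 ≡ 353 (mod 863)
12^256 ≡ 353^2 = 124609 ≡ 337 (mod 863)
12^512 ≡ 337^2 = 113569 ≡ 516 (mod 863)
862 = 512 + 256 + 64 + 16 + 8 + 4 + 2 in binary powers of 2.
So 12^862 ≡ 516 · 337 · 744 · 384 · 576 · 24 · 144 ≡ 1 (mod 863).
Since the result is 1, base 12 gives no evidence that 863 is composite.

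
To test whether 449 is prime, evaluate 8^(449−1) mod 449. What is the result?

1

8^1 ≡ 8 (mod 449)
8^2 ≡ 8^2 = 64 ≡ 64 (mod 449)
8^4 ≡ 64^2 = 4096 ≡ 55 (mod 449)
8^8 ≡ 55^2 = 3025 ≡ 331 (mod 449)
8^16 ≡ 331^2 = 109561 ≡ 5 (mod 449)
8^32 ≡ 5^2 = 25 ≡ 25 (mod 449)
8^64 ≡ 25^2 = 625 ≡ 176 (mod 449)
8^128 ≡ 176^2 = 30976 ≡ 444 (mod 449)
8^256 ≡ 444^2 = 197136 ≡ 25 (mod 449)
448 = 256 + 128 + 64 in binary powers of 2.
So 8^448 ≡ 25 · 444 · 176 ≡ 1 (mod 449).
Since the result is 1, base 8 gives no evidence that 449 is composite.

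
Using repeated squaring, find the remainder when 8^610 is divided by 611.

155

8^1 ≡ 8 (mod 611)
8^2 ≡ 8^2 = 64 ≡ 64 (mod 611)
8^4 ≡ 64^2 = 4096 ≡ 430 (mod 611)
8^8 ≡ 430^2 = 184900 ≡ 378 (mod 611)
8^16 ≡ 378^2 = 142884 ≡ 521 (mod 611)
8^32 ≡ 521^2 = 271441 ≡ 157 (mod 611)
8^64 ≡ 157^2 = 24649 ≡ 209 (mod 611)
8^128 ≡ 209^2 = 43681 ≡ 300 (mod 611)
8^256 ≡ 300^2 = 90000 ≡ 183 (mod 611)
8^512 ≡ 183^2 = 33489 ≡ 495 (mod 611)
610 = 512 + 64 + 32 + 2 in binary powers of 2.
So 8^610 ≡ 495 · 209 · 157 · 64 ≡ 155 (mod 611).
Since 155 ≠ 1, base 8 is a Fermat witness: 611 is composite.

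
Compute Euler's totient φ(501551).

Factor: 501551 = 17 · 163 · 181.
φ(501551) = (17−1) · (163−1) · (181−1) = 16 · 162 · 180 = 466560.

466560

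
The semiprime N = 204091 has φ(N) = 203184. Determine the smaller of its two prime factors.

φ(n) = (p−1)(q−1) = n − (p+q) + 1, so p + q = 204091 − 203184 + 1 = 908.
p and q are the roots of t² − 908t + 204091 = 0.
Discriminant: 908² − 4·204091 = 824464 − 816364 = 8100; √8100 = 90.
q = (908 − 90)/2 = 409, p = (908 + 90)/2 = 499.
Check: 409 · 499 = 204091.

409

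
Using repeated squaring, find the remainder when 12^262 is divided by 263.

12^1 ≡ 12 (mod 263)
12^2 ≡ 12^2 = 144 ≡ 144 (mod 263)
12^4 ≡ 144^2 = 20736 ≡ 222 (mod 263)
12^8 ≡ 222^2 = 49284 ≡ 103 (mod 263)
12^16 ≡ 103^2 = 10609 ≡ 89 (mod 263)
12^32 ≡ 89^2 = 7921 ≡ 31 (mod 263)
12^64 ≡ 31^2 = 961 ≡ 172 (mod 263)
12^128 ≡ 172^2 = 29584 ≡ 128 (mod 263)
12^256 ≡ 128^2 = 16384 ≡ 78 (mod 263)
262 = 256 + 4 + 2 in binary powers of 2.
So 12^262 ≡ 78 · 222 · 144 ≡ 1 (mod 263).
Since the result is 1, base 12 gives no evidence that 263 is composite.

1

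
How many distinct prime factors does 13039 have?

13039 = 13 · 1003
1003 = 17 · 59
13039 = 13 · 17 · 59, which has 3 distinct prime factors.

3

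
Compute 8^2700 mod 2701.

1

8^1 ≡ 8 (mod 2701)
8^2 ≡ 8^2 = 64 ≡ 64 (mod 2701)
8^4 ≡ 64^2 = 4096 ≡ 1395 (mod 2701)
8^8 ≡ 1395^2 = 1946025 ≡ 1305 (mod 2701)
8^16 ≡ 1305^2 = 1703025 ≡ 1395 (mod 2701)
8^32 ≡ 1395^2 = 1946025 ≡ 1305 (mod 2701)
8^64 ≡ 1305^2 = 1703025 ≡ 1395 (mod 2701)
8^128 ≡ 1395^2 = 1946025 ≡ 1305 (mod 2701)
8^256 ≡ 1305^2 = 1703025 ≡ 1395 (mod 2701)
8^512 ≡ 1395^2 = 1946025 ≡ 1305 (mod 2701)
8^1024 ≡ 1305^2 = 1703025 ≡ 1395 (mod 2701)
8^2048 ≡ 1395^2 = 1946025 ≡ 1305 (mod 2701)
2700 = 2048 + 512 + 128 + 8 + 4 in binary powers of 2.
So 8^2700 ≡ 1305 · 1305 · 1305 · 1305 · 1395 ≡ 1 (mod 2701).
Since the result is 1, base 8 gives no evidence that 2701 is composite.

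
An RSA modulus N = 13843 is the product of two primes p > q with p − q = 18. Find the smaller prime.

Since p = q + 18, we have 13843 = q(q + 18), so q² + 18q − 13843 = 0.
Discriminant: 18² + 4·13843 = 324 + 55372 = 55696; √55696 = 236.
q = (−18 + 236)/2 = 109, and p = q + 18 = 127.
Check: 109 · 127 = 13843.

109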